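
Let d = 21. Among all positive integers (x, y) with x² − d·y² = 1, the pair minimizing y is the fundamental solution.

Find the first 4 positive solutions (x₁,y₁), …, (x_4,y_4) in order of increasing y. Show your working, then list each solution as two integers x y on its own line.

55 12
6049 1320
665335 145188
73180801 15969360

d=21: √d = [4; 1,1,2,1,1,8] (ℓ=6, even), read p_5/q_5
k=0  a_k=4  p_k/q_k = 4/1
k=1  a_k=1  p_k/q_k = 5/1
…
k=3  a_k=2  p_k/q_k = 23/5
k=4  a_k=1  p_k/q_k = 32/7
k=5  a_k=1  p_k/q_k = 55/12
fundamental: x₁=55, y₁=12  (since 3025 − 21·144 = 1)
(55+12√21)^2 = 6049 + 1320√21
(55+12√21)^3 = 665335 + 145188√21
(55+12√21)^4 = 73180801 + 15969360√21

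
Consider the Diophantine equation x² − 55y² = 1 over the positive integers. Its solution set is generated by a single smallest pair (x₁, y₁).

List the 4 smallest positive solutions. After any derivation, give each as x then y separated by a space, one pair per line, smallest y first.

d=55: √d = [7; 2,2,2,14] (ℓ=4, even), read p_3/q_3
i=0: a=7 ⇒ p=7, q=1
i=1: a=2 ⇒ p=15, q=2
i=2: a=2 ⇒ p=37, q=5
i=3: a=2 ⇒ p=89, q=12
(x₁, y₁) = (89, 12);  89² − 55·12² = 1 ✓
n=2: (89,12)∘(89,12) = (89·89+55·12·12, 89·12+12·89) = (15841,2136)
n=3: (15841,2136)∘(89,12) = (89·15841+55·12·2136, 89·2136+12·15841) = (2819609,380196)
n=4: (2819609,380196)∘(89,12) = (89·2819609+55·12·380196, 89·380196+12·2819609) = (501874561,67672752)

89 12
15841 2136
2819609 380196
501874561 67672752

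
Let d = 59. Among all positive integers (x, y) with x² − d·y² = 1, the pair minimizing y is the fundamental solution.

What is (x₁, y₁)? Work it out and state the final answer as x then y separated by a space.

530 69

√59 → a₀=7, period (1,2,7,2,1,14); ℓ=6 even so k=5
a_0=7:  p_0=7·1+0=7,  q_0=7·0+1=1
a_1=1:  p_1=1·7+1=8,  q_1=1·1+0=1
a_2=2:  p_2=2·8+7=23,  q_2=2·1+1=3
a_3=7:  p_3=7·23+8=169,  q_3=7·3+1=22
a_4=2:  p_4=2·169+23=361,  q_4=2·22+3=47
a_5=1:  p_5=1·361+169=530,  q_5=1·47+22=69
(x₁, y₁) = (530, 69);  530² − 59·69² = 1 ✓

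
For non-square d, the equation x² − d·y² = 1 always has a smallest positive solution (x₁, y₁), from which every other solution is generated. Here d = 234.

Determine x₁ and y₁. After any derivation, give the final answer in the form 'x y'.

[15; 3,2,1,2,1,2,3,30] for √234; ℓ=8 ⇒ convergent index 7
a_0=15:  p_0=15·1+0=15,  q_0=15·0+1=1
a_1=3:  p_1=3·15+1=46,  q_1=3·1+0=3
…
a_3=1:  p_3=1·107+46=153,  q_3=1·7+3=10
a_4=2:  p_4=2·153+107=413,  q_4=2·10+7=27
…
a_6=2:  p_6=2·566+413=1545,  q_6=2·37+27=101
a_7=3:  p_7=3·1545+566=5201,  q_7=3·101+37=340
(x₁, y₁) = (5201, 340);  5201² − 234·340² = 1 ✓

5201 340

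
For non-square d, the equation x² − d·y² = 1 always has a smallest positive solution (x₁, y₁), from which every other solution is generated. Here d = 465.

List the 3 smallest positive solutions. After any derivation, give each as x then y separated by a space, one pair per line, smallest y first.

[21; 1,1,3,2,2,2,3,1,1,42] for √465; ℓ=10 ⇒ convergent index 9
k=0  a_k=21  p_k/q_k = 21/1
…
k=2  a_k=1  p_k/q_k = 43/2
…
k=4  a_k=2  p_k/q_k = 345/16
k=5  a_k=2  p_k/q_k = 841/39
…
k=7  a_k=3  p_k/q_k = 6922/321
k=8  a_k=1  p_k/q_k = 8949/415
k=9  a_k=1  p_k/q_k = 15871/736
→ (15871, 736).  Check: 15871²=251888641, 465·736²=251888640, difference 1.
(x_2, y_2) = (15871·15871 + 465·736·736, 15871·736 + 736·15871) = (503777281, 23362112)
(x_3, y_3) = (15871·503777281 + 465·736·23362112, 15871·23362112 + 736·503777281) = (15990898437631, 741560158368)

15871 736
503777281 23362112
15990898437631 741560158368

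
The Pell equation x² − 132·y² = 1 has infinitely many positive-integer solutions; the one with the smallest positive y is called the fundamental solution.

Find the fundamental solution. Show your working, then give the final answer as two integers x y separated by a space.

[11; 2,22] for √132; ℓ=2 ⇒ convergent index 1
a_0=11:  p_0=11·1+0=11,  q_0=11·0+1=1
a_1=2:  p_1=2·11+1=23,  q_1=2·1+0=2
→ (23, 2).  Check: 23²=529, 132·2²=528, difference 1.

23 2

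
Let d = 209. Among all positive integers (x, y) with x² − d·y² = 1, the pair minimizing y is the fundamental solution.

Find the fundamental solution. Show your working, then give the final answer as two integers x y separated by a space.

46551 3220

√209 → a₀=14, period (2,5,3,2,3,5,2,28); ℓ=8 even so k=7
i=0: a=14 ⇒ p=14, q=1
…
i=3: a=3 ⇒ p=506, q=35
…
i=5: a=3 ⇒ p=4019, q=278
i=6: a=5 ⇒ p=21266, q=1471
i=7: a=2 ⇒ p=46551, q=3220
(x₁, y₁) = (46551, 3220);  46551² − 209·3220² = 1 ✓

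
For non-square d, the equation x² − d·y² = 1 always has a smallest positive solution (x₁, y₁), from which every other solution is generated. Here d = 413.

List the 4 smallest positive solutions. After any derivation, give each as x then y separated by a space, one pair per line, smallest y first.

113399 5580
25718666401 1265532840
5832942102300599 287020317040740
1322899602891852585601 65095633862940217680

√413 → a₀=20, period (3,9,1,4,1,9,3,40); ℓ=8 even so k=7
i=0: a=20 ⇒ p=20, q=1
…
i=3: a=1 ⇒ p=630, q=31
…
i=6: a=9 ⇒ p=36560, q=1799
i=7: a=3 ⇒ p=113399, q=5580
fundamental: x₁=113399, y₁=5580  (since 12859333201 − 413·31136400 = 1)
(x_2, y_2) = (113399·113399 + 413·5580·5580, 113399·5580 + 5580·113399) = (25718666401, 1265532840)
(x_3, y_3) = (113399·25718666401 + 413·5580·1265532840, 113399·1265532840 + 5580·25718666401) = (5832942102300599, 287020317040740)
(x_4, y_4) = (113399·5832942102300599 + 413·5580·287020317040740, 113399·287020317040740 + 5580·5832942102300599) = (1322899602891852585601, 65095633862940217680)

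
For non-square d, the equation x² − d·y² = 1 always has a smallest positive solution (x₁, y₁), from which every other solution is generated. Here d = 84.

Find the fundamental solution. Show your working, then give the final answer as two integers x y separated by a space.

55 6

d=84: √d = [9; 6,18] (ℓ=2, even), read p_1/q_1
i=0: a=9 ⇒ p=9, q=1
i=1: a=6 ⇒ p=55, q=6
fundamental: x₁=55, y₁=6  (since 3025 − 84·36 = 1)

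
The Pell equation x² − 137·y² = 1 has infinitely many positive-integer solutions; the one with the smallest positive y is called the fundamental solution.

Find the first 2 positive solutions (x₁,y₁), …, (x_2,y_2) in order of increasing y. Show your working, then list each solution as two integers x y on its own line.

6083073 519712
74007554246657 6322892069952

d=137: √d = [11; 1,2,2,1,1,2,2,1,22] (ℓ=9, odd), read p_17/q_17
k=0  a_k=11  p_k/q_k = 11/1
…
k=2  a_k=2  p_k/q_k = 35/3
…
k=4  a_k=1  p_k/q_k = 117/10
k=5  a_k=1  p_k/q_k = 199/17
…
k=8  a_k=1  p_k/q_k = 1744/149
k=9  a_k=22  p_k/q_k = 39597/3383
k=10  a_k=1  p_k/q_k = 41341/3532
…
k=12  a_k=2  p_k/q_k = 285899/24426
…
k=16  a_k=2  p_k/q_k = 4286741/366241
k=17  a_k=1  p_k/q_k = 6083073/519712
(x₁, y₁) = (6083073, 519712);  6083073² − 137·519712² = 1 ✓
(x_2, y_2) = (6083073·6083073 + 137·519712·519712, 6083073·519712 + 519712·6083073) = (74007554246657, 6322892069952)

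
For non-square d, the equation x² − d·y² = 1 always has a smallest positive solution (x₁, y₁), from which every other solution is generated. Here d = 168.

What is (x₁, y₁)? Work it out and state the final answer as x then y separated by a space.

d=168: √d = [12; 1,24] (ℓ=2, even), read p_1/q_1
step 0: (12, 1)  from 12·(1,0) + (0,1)
step 1: (13, 1)  from 1·(12,1) + (1,0)
→ (13, 1).  Check: 13²=169, 168·1²=168, difference 1.

13 1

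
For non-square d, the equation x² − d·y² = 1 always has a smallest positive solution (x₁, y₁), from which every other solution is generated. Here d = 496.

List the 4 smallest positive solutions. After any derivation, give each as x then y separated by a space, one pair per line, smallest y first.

√496 = [22; 3,1,2,4,1,…,1,3,44, …], period ℓ=16 (even) → k=15
k=0  a_k=22  p_k/q_k = 22/1
…
k=4  a_k=4  p_k/q_k = 1069/48
k=5  a_k=1  p_k/q_k = 1314/59
k=6  a_k=1  p_k/q_k = 2383/107
k=7  a_k=2  p_k/q_k = 6080/273
k=8  a_k=2  p_k/q_k = 14543/653
k=9  a_k=2  p_k/q_k = 35166/1579
k=10  a_k=1  p_k/q_k = 49709/2232
k=11  a_k=1  p_k/q_k = 84875/3811
k=12  a_k=4  p_k/q_k = 389209/17476
…
k=14  a_k=1  p_k/q_k = 1252502/56239
k=15  a_k=3  p_k/q_k = 4620799/207480
fundamental: x₁=4620799, y₁=207480  (since 21351783398401 − 496·43047950400 = 1)
n=2: (4620799,207480)∘(4620799,207480) = (4620799·4620799+496·207480·207480, 4620799·207480+207480·4620799) = (42703566796801,1917446753040)
n=3: (42703566796801,1917446753040)∘(4620799,207480) = (4620799·42703566796801+496·207480·1917446753040, 4620799·1917446753040+207480·42703566796801) = (394649197502177907199,17720272078000750440)
n=4: (394649197502177907199,17720272078000750440)∘(4620799,207480) = (4620799·394649197502177907199+496·207480·17720272078000750440, 4620799·17720272078000750440+207480·394649197502177907199) = (3647189234337689639247667201,163763630995505661818050080)

4620799 207480
42703566796801 1917446753040
394649197502177907199 17720272078000750440
3647189234337689639247667201 163763630995505661818050080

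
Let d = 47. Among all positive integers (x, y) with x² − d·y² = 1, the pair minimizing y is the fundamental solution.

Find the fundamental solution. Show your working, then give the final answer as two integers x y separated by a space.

48 7

d=47: √d = [6; 1,5,1,12] (ℓ=4, even), read p_3/q_3
i=0: a=6 ⇒ p=6, q=1
…
i=2: a=5 ⇒ p=41, q=6
i=3: a=1 ⇒ p=48, q=7
(x₁, y₁) = (48, 7);  48² − 47·7² = 1 ✓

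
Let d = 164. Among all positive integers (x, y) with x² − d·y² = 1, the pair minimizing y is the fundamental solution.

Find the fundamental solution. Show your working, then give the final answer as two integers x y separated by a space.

2049 160

d=164: √d = [12; 1,4,6,4,1,24] (ℓ=6, even), read p_5/q_5
k=0  a_k=12  p_k/q_k = 12/1
k=1  a_k=1  p_k/q_k = 13/1
k=2  a_k=4  p_k/q_k = 64/5
k=3  a_k=6  p_k/q_k = 397/31
k=4  a_k=4  p_k/q_k = 1652/129
k=5  a_k=1  p_k/q_k = 2049/160
(x₁, y₁) = (2049, 160);  2049² − 164·160² = 1 ✓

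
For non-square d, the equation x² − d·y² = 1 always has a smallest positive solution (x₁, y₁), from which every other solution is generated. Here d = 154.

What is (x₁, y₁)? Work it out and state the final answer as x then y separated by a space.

√154 → a₀=12, period (2,2,3,1,2,1,3,2,2,24); ℓ=10 even so k=9
a_0=12:  p_0=12·1+0=12,  q_0=12·0+1=1
a_1=2:  p_1=2·12+1=25,  q_1=2·1+0=2
…
a_3=3:  p_3=3·62+25=211,  q_3=3·5+2=17
…
a_6=1:  p_6=1·757+273=1030,  q_6=1·61+22=83
…
a_8=2:  p_8=2·3847+1030=8724,  q_8=2·310+83=703
a_9=2:  p_9=2·8724+3847=21295,  q_9=2·703+310=1716
(x₁, y₁) = (21295, 1716);  21295² − 154·1716² = 1 ✓

21295 1716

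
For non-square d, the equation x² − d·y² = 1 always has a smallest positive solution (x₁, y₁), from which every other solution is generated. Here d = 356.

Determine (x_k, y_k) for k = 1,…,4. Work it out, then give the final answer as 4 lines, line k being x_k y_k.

√356 → a₀=18, period (1,6,1,1,2,…,6,1,36); ℓ=14 even so k=13
i=0: a=18 ⇒ p=18, q=1
i=1: a=1 ⇒ p=19, q=1
i=2: a=6 ⇒ p=132, q=7
i=3: a=1 ⇒ p=151, q=8
i=4: a=1 ⇒ p=283, q=15
i=5: a=2 ⇒ p=717, q=38
…
i=7: a=8 ⇒ p=8717, q=462
i=8: a=1 ⇒ p=9717, q=515
i=9: a=2 ⇒ p=28151, q=1492
…
i=11: a=1 ⇒ p=66019, q=3499
i=12: a=6 ⇒ p=433982, q=23001
i=13: a=1 ⇒ p=500001, q=26500
(x₁, y₁) = (500001, 26500);  500001² − 356·26500² = 1 ✓
k=2:  x_2 = 500001·500001+356·26500·26500 = 500002000001,  y_2 = 500001·26500+26500·500001 = 26500053000
k=3:  x_3 = 500001·500002000001+356·26500·26500053000 = 500003000004500001,  y_3 = 500001·26500053000+26500·500002000001 = 26500106000079500
k=4:  x_4 = 500001·500003000004500001+356·26500·26500106000079500 = 500004000010000008000001,  y_4 = 500001·26500106000079500+26500·500003000004500001 = 26500159000265000106000

500001 26500
500002000001 26500053000
500003000004500001 26500106000079500
500004000010000008000001 26500159000265000106000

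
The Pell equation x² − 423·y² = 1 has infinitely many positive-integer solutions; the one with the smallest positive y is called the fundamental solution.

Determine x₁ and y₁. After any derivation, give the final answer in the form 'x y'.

d=423: √d = [20; 1,1,3,4,3,1,1,40] (ℓ=8, even), read p_7/q_7
step 0: (20, 1)  from 20·(1,0) + (0,1)
…
step 3: (144, 7)  from 3·(41,2) + (21,1)
step 4: (617, 30)  from 4·(144,7) + (41,2)
step 5: (1995, 97)  from 3·(617,30) + (144,7)
step 6: (2612, 127)  from 1·(1995,97) + (617,30)
step 7: (4607, 224)  from 1·(2612,127) + (1995,97)
→ (4607, 224).  Check: 4607²=21224449, 423·224²=21224448, difference 1.

4607 224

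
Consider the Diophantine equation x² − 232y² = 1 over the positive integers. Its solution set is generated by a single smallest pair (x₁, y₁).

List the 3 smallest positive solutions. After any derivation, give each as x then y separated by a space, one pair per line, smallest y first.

19603 1287
768555217 50458122
30131975818099 1978261129845

d=232: √d = [15; 4,3,7,3,4,30] (ℓ=6, even), read p_5/q_5
a_0=15:  p_0=15·1+0=15,  q_0=15·0+1=1
…
a_4=3:  p_4=3·1447+198=4539,  q_4=3·95+13=298
a_5=4:  p_5=4·4539+1447=19603,  q_5=4·298+95=1287
fundamental: x₁=19603, y₁=1287  (since 384277609 − 232·1656369 = 1)
k=2:  x_2 = 19603·19603+232·1287·1287 = 768555217,  y_2 = 19603·1287+1287·19603 = 50458122
k=3:  x_3 = 19603·768555217+232·1287·50458122 = 30131975818099,  y_3 = 19603·50458122+1287·768555217 = 1978261129845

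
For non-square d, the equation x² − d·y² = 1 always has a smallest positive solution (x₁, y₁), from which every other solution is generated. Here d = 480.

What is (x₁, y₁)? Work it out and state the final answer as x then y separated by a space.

√480 = [21; 1,9,1,42, …], period ℓ=4 (even) → k=3
a_0=21:  p_0=21·1+0=21,  q_0=21·0+1=1
…
a_2=9:  p_2=9·22+21=219,  q_2=9·1+1=10
a_3=1:  p_3=1·219+22=241,  q_3=1·10+1=11
fundamental: x₁=241, y₁=11  (since 58081 − 480·121 = 1)

241 11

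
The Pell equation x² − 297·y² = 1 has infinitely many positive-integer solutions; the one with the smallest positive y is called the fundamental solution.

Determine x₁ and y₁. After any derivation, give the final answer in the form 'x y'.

√297 → a₀=17, period (4,3,1,1,2,1,1,3,4,34); ℓ=10 even so k=9
i=0: a=17 ⇒ p=17, q=1
i=1: a=4 ⇒ p=69, q=4
…
i=3: a=1 ⇒ p=293, q=17
…
i=7: a=1 ⇒ p=3171, q=184
i=8: a=3 ⇒ p=11357, q=659
i=9: a=4 ⇒ p=48599, q=2820
(x₁, y₁) = (48599, 2820);  48599² − 297·2820² = 1 ✓

48599 2820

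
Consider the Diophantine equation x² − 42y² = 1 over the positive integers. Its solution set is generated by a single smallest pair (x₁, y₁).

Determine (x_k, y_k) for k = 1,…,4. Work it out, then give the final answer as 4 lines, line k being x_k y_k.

d=42: √d = [6; 2,12] (ℓ=2, even), read p_1/q_1
step 0: (6, 1)  from 6·(1,0) + (0,1)
step 1: (13, 2)  from 2·(6,1) + (1,0)
fundamental: x₁=13, y₁=2  (since 169 − 42·4 = 1)
n=2: (13,2)∘(13,2) = (13·13+42·2·2, 13·2+2·13) = (337,52)
n=3: (337,52)∘(13,2) = (13·337+42·2·52, 13·52+2·337) = (8749,1350)
n=4: (8749,1350)∘(13,2) = (13·8749+42·2·1350, 13·1350+2·8749) = (227137,35048)

13 2
337 52
8749 1350
227137 35048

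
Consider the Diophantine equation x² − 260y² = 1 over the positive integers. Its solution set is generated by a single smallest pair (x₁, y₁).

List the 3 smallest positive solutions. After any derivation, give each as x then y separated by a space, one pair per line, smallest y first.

√260 → a₀=16, period (8,32); ℓ=2 even so k=1
i=0: a=16 ⇒ p=16, q=1
i=1: a=8 ⇒ p=129, q=8
fundamental: x₁=129, y₁=8  (since 16641 − 260·64 = 1)
(x_2, y_2) = (129·129 + 260·8·8, 129·8 + 8·129) = (33281, 2064)
(x_3, y_3) = (129·33281 + 260·8·2064, 129·2064 + 8·33281) = (8586369, 532504)

129 8
33281 2064
8586369 532504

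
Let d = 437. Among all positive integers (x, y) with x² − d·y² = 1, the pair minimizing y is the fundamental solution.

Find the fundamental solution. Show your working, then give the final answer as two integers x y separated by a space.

4599 220

√437 = [20; 1,9,2,9,1,40, …], period ℓ=6 (even) → k=5
step 0: (20, 1)  from 20·(1,0) + (0,1)
step 1: (21, 1)  from 1·(20,1) + (1,0)
…
step 3: (439, 21)  from 2·(209,10) + (21,1)
step 4: (4160, 199)  from 9·(439,21) + (209,10)
step 5: (4599, 220)  from 1·(4160,199) + (439,21)
fundamental: x₁=4599, y₁=220  (since 21150801 − 437·48400 = 1)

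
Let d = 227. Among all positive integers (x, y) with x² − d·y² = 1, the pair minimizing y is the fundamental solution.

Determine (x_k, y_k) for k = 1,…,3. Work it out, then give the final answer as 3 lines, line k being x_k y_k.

226 15
102151 6780
46172026 3064545

d=227: √d = [15; 15,30] (ℓ=2, even), read p_1/q_1
step 0: (15, 1)  from 15·(1,0) + (0,1)
step 1: (226, 15)  from 15·(15,1) + (1,0)
fundamental: x₁=226, y₁=15  (since 51076 − 227·225 = 1)
n=2: (226,15)∘(226,15) = (226·226+227·15·15, 226·15+15·226) = (102151,6780)
n=3: (102151,6780)∘(226,15) = (226·102151+227·15·6780, 226·6780+15·102151) = (46172026,3064545)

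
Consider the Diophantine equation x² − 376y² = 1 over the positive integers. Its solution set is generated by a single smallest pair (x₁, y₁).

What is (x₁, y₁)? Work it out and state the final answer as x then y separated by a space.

d=376: √d = [19; 2,1,1,3,1,…,1,2,38] (ℓ=16, even), read p_15/q_15
step 0: (19, 1)  from 19·(1,0) + (0,1)
step 1: (39, 2)  from 2·(19,1) + (1,0)
…
step 4: (349, 18)  from 3·(97,5) + (58,3)
step 5: (446, 23)  from 1·(349,18) + (97,5)
step 6: (1241, 64)  from 2·(446,23) + (349,18)
step 7: (2928, 151)  from 2·(1241,64) + (446,23)
step 8: (12953, 668)  from 4·(2928,151) + (1241,64)
…
step 10: (70621, 3642)  from 2·(28834,1487) + (12953,668)
…
step 12: (368986, 19029)  from 3·(99455,5129) + (70621,3642)
…
step 14: (837427, 43187)  from 1·(468441,24158) + (368986,19029)
step 15: (2143295, 110532)  from 2·(837427,43187) + (468441,24158)
(x₁, y₁) = (2143295, 110532);  2143295² − 376·110532² = 1 ✓

2143295 110532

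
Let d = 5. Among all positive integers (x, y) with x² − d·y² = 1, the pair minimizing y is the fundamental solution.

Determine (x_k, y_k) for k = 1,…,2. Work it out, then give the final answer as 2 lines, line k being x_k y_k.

9 4
161 72

[2; 4] for √5; ℓ=1 ⇒ convergent index 1
i=0: a=2 ⇒ p=2, q=1
i=1: a=4 ⇒ p=9, q=4
(x₁, y₁) = (9, 4);  9² − 5·4² = 1 ✓
(x_2, y_2) = (9·9 + 5·4·4, 9·4 + 4·9) = (161, 72)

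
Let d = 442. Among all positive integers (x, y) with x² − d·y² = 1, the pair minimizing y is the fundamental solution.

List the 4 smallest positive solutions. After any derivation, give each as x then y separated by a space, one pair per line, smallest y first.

883 42
1559377 74172
2753858899 130987710
4863313256257 231324221688

√442 → a₀=21, period (42); ℓ=1 odd so k=1
a_0=21:  p_0=21·1+0=21,  q_0=21·0+1=1
a_1=42:  p_1=42·21+1=883,  q_1=42·1+0=42
(x₁, y₁) = (883, 42);  883² − 442·42² = 1 ✓
(x_2, y_2) = (883·883 + 442·42·42, 883·42 + 42·883) = (1559377, 74172)
(x_3, y_3) = (883·1559377 + 442·42·74172, 883·74172 + 42·1559377) = (2753858899, 130987710)
(x_4, y_4) = (883·2753858899 + 442·42·130987710, 883·130987710 + 42·2753858899) = (4863313256257, 231324221688)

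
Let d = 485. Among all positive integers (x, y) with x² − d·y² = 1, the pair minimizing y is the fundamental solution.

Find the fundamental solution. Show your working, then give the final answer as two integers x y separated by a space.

d=485: √d = [22; 44] (ℓ=1, odd), read p_1/q_1
i=0: a=22 ⇒ p=22, q=1
i=1: a=44 ⇒ p=969, q=44
(x₁, y₁) = (969, 44);  969² − 485·44² = 1 ✓

969 44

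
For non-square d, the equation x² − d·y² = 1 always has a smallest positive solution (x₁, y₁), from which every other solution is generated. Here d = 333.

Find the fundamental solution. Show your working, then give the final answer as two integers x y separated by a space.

[18; 4,36] for √333; ℓ=2 ⇒ convergent index 1
a_0=18:  p_0=18·1+0=18,  q_0=18·0+1=1
a_1=4:  p_1=4·18+1=73,  q_1=4·1+0=4
fundamental: x₁=73, y₁=4  (since 5329 − 333·16 = 1)

73 4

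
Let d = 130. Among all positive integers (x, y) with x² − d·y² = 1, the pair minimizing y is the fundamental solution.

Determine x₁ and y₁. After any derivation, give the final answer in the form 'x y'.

6499 570

d=130: √d = [11; 2,2,22] (ℓ=3, odd), read p_5/q_5
k=0  a_k=11  p_k/q_k = 11/1
k=1  a_k=2  p_k/q_k = 23/2
k=2  a_k=2  p_k/q_k = 57/5
k=3  a_k=22  p_k/q_k = 1277/112
k=4  a_k=2  p_k/q_k = 2611/229
k=5  a_k=2  p_k/q_k = 6499/570
(x₁, y₁) = (6499, 570);  6499² − 130·570² = 1 ✓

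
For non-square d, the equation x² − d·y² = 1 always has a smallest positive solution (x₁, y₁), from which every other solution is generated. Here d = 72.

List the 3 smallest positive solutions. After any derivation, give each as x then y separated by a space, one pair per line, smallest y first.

√72 → a₀=8, period (2,16); ℓ=2 even so k=1
a_0=8:  p_0=8·1+0=8,  q_0=8·0+1=1
a_1=2:  p_1=2·8+1=17,  q_1=2·1+0=2
(x₁, y₁) = (17, 2);  17² − 72·2² = 1 ✓
n=2: (17,2)∘(17,2) = (17·17+72·2·2, 17·2+2·17) = (577,68)
n=3: (577,68)∘(17,2) = (17·577+72·2·68, 17·68+2·577) = (19601,2310)

17 2
577 68
19601 2310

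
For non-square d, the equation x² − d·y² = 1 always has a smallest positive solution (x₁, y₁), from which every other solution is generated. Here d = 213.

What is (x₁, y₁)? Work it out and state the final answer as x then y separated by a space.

√213 → a₀=14, period (1,1,2,6,1,8,1,6,2,1,1,28); ℓ=12 even so k=11
step 0: (14, 1)  from 14·(1,0) + (0,1)
step 1: (15, 1)  from 1·(14,1) + (1,0)
step 2: (29, 2)  from 1·(15,1) + (14,1)
step 3: (73, 5)  from 2·(29,2) + (15,1)
step 4: (467, 32)  from 6·(73,5) + (29,2)
…
step 7: (5327, 365)  from 1·(4787,328) + (540,37)
…
step 10: (115574, 7919)  from 1·(78825,5401) + (36749,2518)
step 11: (194399, 13320)  from 1·(115574,7919) + (78825,5401)
→ (194399, 13320).  Check: 194399²=37790971201, 213·13320²=37790971200, difference 1.

194399 13320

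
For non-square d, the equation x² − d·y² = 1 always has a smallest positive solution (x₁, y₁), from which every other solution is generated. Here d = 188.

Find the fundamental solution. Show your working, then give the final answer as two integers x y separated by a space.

4607 336

d=188: √d = [13; 1,2,2,6,2,2,1,26] (ℓ=8, even), read p_7/q_7
a_0=13:  p_0=13·1+0=13,  q_0=13·0+1=1
…
a_6=2:  p_6=2·1330+617=3277,  q_6=2·97+45=239
a_7=1:  p_7=1·3277+1330=4607,  q_7=1·239+97=336
(x₁, y₁) = (4607, 336);  4607² − 188·336² = 1 ✓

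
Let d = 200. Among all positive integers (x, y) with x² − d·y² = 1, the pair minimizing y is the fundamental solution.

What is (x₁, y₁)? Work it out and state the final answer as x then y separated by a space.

99 7

√200 → a₀=14, period (7,28); ℓ=2 even so k=1
a_0=14:  p_0=14·1+0=14,  q_0=14·0+1=1
a_1=7:  p_1=7·14+1=99,  q_1=7·1+0=7
→ (99, 7).  Check: 99²=9801, 200·7²=9800, difference 1.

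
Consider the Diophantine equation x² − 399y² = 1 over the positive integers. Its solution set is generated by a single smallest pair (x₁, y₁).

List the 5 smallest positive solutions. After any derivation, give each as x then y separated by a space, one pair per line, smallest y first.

[19; 1,38] for √399; ℓ=2 ⇒ convergent index 1
a_0=19:  p_0=19·1+0=19,  q_0=19·0+1=1
a_1=1:  p_1=1·19+1=20,  q_1=1·1+0=1
fundamental: x₁=20, y₁=1  (since 400 − 399·1 = 1)
(20+1√399)^2 = 799 + 40√399
(20+1√399)^3 = 31940 + 1599√399
(20+1√399)^4 = 1276801 + 63920√399
(20+1√399)^5 = 51040100 + 2555201√399

20 1
799 40
31940 1599
1276801 63920
51040100 2555201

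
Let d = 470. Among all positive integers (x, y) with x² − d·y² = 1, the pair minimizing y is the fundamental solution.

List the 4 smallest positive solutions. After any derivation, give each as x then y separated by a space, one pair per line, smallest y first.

1691 78
5718961 263796
19341524411 892157994
65413029839041 3017278071912

[21; 1,2,8,2,1,42] for √470; ℓ=6 ⇒ convergent index 5
i=0: a=21 ⇒ p=21, q=1
i=1: a=1 ⇒ p=22, q=1
i=2: a=2 ⇒ p=65, q=3
i=3: a=8 ⇒ p=542, q=25
i=4: a=2 ⇒ p=1149, q=53
i=5: a=1 ⇒ p=1691, q=78
→ (1691, 78).  Check: 1691²=2859481, 470·78²=2859480, difference 1.
k=2:  x_2 = 1691·1691+470·78·78 = 5718961,  y_2 = 1691·78+78·1691 = 263796
k=3:  x_3 = 1691·5718961+470·78·263796 = 19341524411,  y_3 = 1691·263796+78·5718961 = 892157994
k=4:  x_4 = 1691·19341524411+470·78·892157994 = 65413029839041,  y_4 = 1691·892157994+78·19341524411 = 3017278071912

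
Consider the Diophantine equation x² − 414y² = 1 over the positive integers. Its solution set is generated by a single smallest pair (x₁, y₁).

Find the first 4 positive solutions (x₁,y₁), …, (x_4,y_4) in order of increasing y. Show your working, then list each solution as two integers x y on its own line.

√414 → a₀=20, period (2,1,7,2,7,1,2,40); ℓ=8 even so k=7
i=0: a=20 ⇒ p=20, q=1
…
i=2: a=1 ⇒ p=61, q=3
i=3: a=7 ⇒ p=468, q=23
i=4: a=2 ⇒ p=997, q=49
i=5: a=7 ⇒ p=7447, q=366
i=6: a=1 ⇒ p=8444, q=415
i=7: a=2 ⇒ p=24335, q=1196
→ (24335, 1196).  Check: 24335²=592192225, 414·1196²=592192224, difference 1.
(24335+1196√414)^2 = 1184384449 + 58209320√414
(24335+1196√414)^3 = 57643991108495 + 2833047603204√414
(24335+1196√414)^4 = 2805533046066067201 + 137884426789729360√414

24335 1196
1184384449 58209320
57643991108495 2833047603204
2805533046066067201 137884426789729360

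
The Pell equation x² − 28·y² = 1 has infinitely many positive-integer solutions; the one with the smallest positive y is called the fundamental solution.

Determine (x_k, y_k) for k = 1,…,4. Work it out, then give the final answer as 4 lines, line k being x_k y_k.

√28 → a₀=5, period (3,2,3,10); ℓ=4 even so k=3
a_0=5:  p_0=5·1+0=5,  q_0=5·0+1=1
a_1=3:  p_1=3·5+1=16,  q_1=3·1+0=3
a_2=2:  p_2=2·16+5=37,  q_2=2·3+1=7
a_3=3:  p_3=3·37+16=127,  q_3=3·7+3=24
→ (127, 24).  Check: 127²=16129, 28·24²=16128, difference 1.
(127+24√28)^2 = 32257 + 6096√28
(127+24√28)^3 = 8193151 + 1548360√28
(127+24√28)^4 = 2081028097 + 393277344√28

127 24
32257 6096
8193151 1548360
2081028097 393277344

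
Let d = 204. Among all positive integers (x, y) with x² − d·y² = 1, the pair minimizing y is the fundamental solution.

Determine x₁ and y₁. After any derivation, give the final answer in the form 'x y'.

d=204: √d = [14; 3,1,1,6,1,1,3,28] (ℓ=8, even), read p_7/q_7
k=0  a_k=14  p_k/q_k = 14/1
…
k=2  a_k=1  p_k/q_k = 57/4
k=3  a_k=1  p_k/q_k = 100/7
…
k=5  a_k=1  p_k/q_k = 757/53
k=6  a_k=1  p_k/q_k = 1414/99
k=7  a_k=3  p_k/q_k = 4999/350
→ (4999, 350).  Check: 4999²=24990001, 204·350²=24990000, difference 1.

4999 350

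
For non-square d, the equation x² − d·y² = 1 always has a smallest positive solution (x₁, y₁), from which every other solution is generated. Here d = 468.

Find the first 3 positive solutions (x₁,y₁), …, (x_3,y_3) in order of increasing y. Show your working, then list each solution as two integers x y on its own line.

649 30
842401 38940
1093435849 50544090

√468 = [21; 1,1,1,2,1,1,1,42, …], period ℓ=8 (even) → k=7
k=0  a_k=21  p_k/q_k = 21/1
k=1  a_k=1  p_k/q_k = 22/1
k=2  a_k=1  p_k/q_k = 43/2
k=3  a_k=1  p_k/q_k = 65/3
…
k=6  a_k=1  p_k/q_k = 411/19
k=7  a_k=1  p_k/q_k = 649/30
fundamental: x₁=649, y₁=30  (since 421201 − 468·900 = 1)
k=2:  x_2 = 649·649+468·30·30 = 842401,  y_2 = 649·30+30·649 = 38940
k=3:  x_3 = 649·842401+468·30·38940 = 1093435849,  y_3 = 649·38940+30·842401 = 50544090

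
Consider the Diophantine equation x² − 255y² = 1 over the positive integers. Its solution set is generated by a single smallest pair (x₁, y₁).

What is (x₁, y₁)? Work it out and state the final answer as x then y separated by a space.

[15; 1,30] for √255; ℓ=2 ⇒ convergent index 1
k=0  a_k=15  p_k/q_k = 15/1
k=1  a_k=1  p_k/q_k = 16/1
fundamental: x₁=16, y₁=1  (since 256 − 255·1 = 1)

16 1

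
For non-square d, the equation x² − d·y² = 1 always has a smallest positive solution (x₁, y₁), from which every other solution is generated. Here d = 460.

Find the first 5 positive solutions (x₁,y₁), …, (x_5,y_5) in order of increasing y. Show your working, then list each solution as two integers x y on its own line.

√460 → a₀=21, period (2,4,3,1,2,10,2,1,3,4,2,42); ℓ=12 even so k=11
i=0: a=21 ⇒ p=21, q=1
i=1: a=2 ⇒ p=43, q=2
i=2: a=4 ⇒ p=193, q=9
i=3: a=3 ⇒ p=622, q=29
…
i=5: a=2 ⇒ p=2252, q=105
…
i=9: a=3 ⇒ p=265693, q=12388
i=10: a=4 ⇒ p=1135029, q=52921
i=11: a=2 ⇒ p=2535751, q=118230
(x₁, y₁) = (2535751, 118230);  2535751² − 460·118230² = 1 ✓
(x_2, y_2) = (2535751·2535751 + 460·118230·118230, 2535751·118230 + 118230·2535751) = (12860066268001, 599603681460)
(x_3, y_3) = (2535751·12860066268001 + 460·118230·599603681460, 2535751·599603681460 + 118230·12860066268001) = (65219851798297071751, 3040891269731634690)
(x_4, y_4) = (2535751·65219851798297071751 + 460·118230·3040891269731634690, 2535751·3040891269731634690 + 118230·65219851798297071751) = (330762608834754335913072001, 15421886156225925189922920)
(x_5, y_5) = (2535751·330762608834754335913072001 + 460·118230·15421886156225925189922920, 2535751·15421886156225925189922920 + 118230·330762608834754335913072001) = (1677463232230609064240018182143751, 78212126485069051161274736991150)

2535751 118230
12860066268001 599603681460
65219851798297071751 3040891269731634690
330762608834754335913072001 15421886156225925189922920
1677463232230609064240018182143751 78212126485069051161274736991150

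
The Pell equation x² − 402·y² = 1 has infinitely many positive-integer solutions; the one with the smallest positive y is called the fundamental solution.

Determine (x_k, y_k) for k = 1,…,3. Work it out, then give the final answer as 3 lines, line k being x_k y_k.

d=402: √d = [20; 20,40] (ℓ=2, even), read p_1/q_1
a_0=20:  p_0=20·1+0=20,  q_0=20·0+1=1
a_1=20:  p_1=20·20+1=401,  q_1=20·1+0=20
fundamental: x₁=401, y₁=20  (since 160801 − 402·400 = 1)
k=2:  x_2 = 401·401+402·20·20 = 321601,  y_2 = 401·20+20·401 = 16040
k=3:  x_3 = 401·321601+402·20·16040 = 257923601,  y_3 = 401·16040+20·321601 = 12864060

401 20
321601 16040
257923601 12864060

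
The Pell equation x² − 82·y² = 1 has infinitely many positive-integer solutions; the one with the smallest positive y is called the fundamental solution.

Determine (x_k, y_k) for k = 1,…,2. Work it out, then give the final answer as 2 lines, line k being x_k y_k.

163 18
53137 5868

d=82: √d = [9; 18] (ℓ=1, odd), read p_1/q_1
i=0: a=9 ⇒ p=9, q=1
i=1: a=18 ⇒ p=163, q=18
fundamental: x₁=163, y₁=18  (since 26569 − 82·324 = 1)
(x_2, y_2) = (163·163 + 82·18·18, 163·18 + 18·163) = (53137, 5868)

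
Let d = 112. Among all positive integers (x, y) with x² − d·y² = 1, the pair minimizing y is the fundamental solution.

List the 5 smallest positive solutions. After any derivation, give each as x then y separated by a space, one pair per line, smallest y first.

127 12
32257 3048
8193151 774180
2081028097 196638672
528572943487 49945448508

[10; 1,1,2,1,1,20] for √112; ℓ=6 ⇒ convergent index 5
i=0: a=10 ⇒ p=10, q=1
…
i=3: a=2 ⇒ p=53, q=5
i=4: a=1 ⇒ p=74, q=7
i=5: a=1 ⇒ p=127, q=12
(x₁, y₁) = (127, 12);  127² − 112·12² = 1 ✓
(127+12√112)^2 = 32257 + 3048√112
(127+12√112)^3 = 8193151 + 774180√112
(127+12√112)^4 = 2081028097 + 196638672√112
(127+12√112)^5 = 528572943487 + 49945448508√112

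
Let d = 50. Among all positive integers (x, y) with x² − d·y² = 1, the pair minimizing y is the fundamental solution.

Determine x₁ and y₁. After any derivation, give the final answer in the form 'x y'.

99 14

√50 = [7; 14, …], period ℓ=1 (odd) → k=1
step 0: (7, 1)  from 7·(1,0) + (0,1)
step 1: (99, 14)  from 14·(7,1) + (1,0)
→ (99, 14).  Check: 99²=9801, 50·14²=9800, difference 1.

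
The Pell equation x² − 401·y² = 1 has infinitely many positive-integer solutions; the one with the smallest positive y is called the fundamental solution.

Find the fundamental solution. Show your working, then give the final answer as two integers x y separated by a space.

801 40

[20; 40] for √401; ℓ=1 ⇒ convergent index 1
step 0: (20, 1)  from 20·(1,0) + (0,1)
step 1: (801, 40)  from 40·(20,1) + (1,0)
fundamental: x₁=801, y₁=40  (since 641601 − 401·1600 = 1)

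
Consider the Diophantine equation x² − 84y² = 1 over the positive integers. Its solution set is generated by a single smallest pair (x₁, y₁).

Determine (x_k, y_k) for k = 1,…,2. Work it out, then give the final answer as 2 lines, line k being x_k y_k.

55 6
6049 660

[9; 6,18] for √84; ℓ=2 ⇒ convergent index 1
i=0: a=9 ⇒ p=9, q=1
i=1: a=6 ⇒ p=55, q=6
→ (55, 6).  Check: 55²=3025, 84·6²=3024, difference 1.
k=2:  x_2 = 55·55+84·6·6 = 6049,  y_2 = 55·6+6·55 = 660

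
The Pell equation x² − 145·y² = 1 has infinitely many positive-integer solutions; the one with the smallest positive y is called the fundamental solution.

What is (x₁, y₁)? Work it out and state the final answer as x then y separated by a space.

√145 → a₀=12, period (24); ℓ=1 odd so k=1
k=0  a_k=12  p_k/q_k = 12/1
k=1  a_k=24  p_k/q_k = 289/24
(x₁, y₁) = (289, 24);  289² − 145·24² = 1 ✓

289 24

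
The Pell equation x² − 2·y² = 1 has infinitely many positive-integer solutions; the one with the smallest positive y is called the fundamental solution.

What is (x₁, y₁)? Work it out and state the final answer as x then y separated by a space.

3 2

√2 → a₀=1, period (2); ℓ=1 odd so k=1
step 0: (1, 1)  from 1·(1,0) + (0,1)
step 1: (3, 2)  from 2·(1,1) + (1,0)
→ (3, 2).  Check: 3²=9, 2·2²=8, difference 1.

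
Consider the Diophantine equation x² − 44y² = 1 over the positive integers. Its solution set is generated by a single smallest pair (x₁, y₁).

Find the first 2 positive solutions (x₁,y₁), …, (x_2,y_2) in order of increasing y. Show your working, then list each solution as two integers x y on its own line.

d=44: √d = [6; 1,1,1,2,1,1,1,12] (ℓ=8, even), read p_7/q_7
a_0=6:  p_0=6·1+0=6,  q_0=6·0+1=1
…
a_2=1:  p_2=1·7+6=13,  q_2=1·1+1=2
…
a_4=2:  p_4=2·20+13=53,  q_4=2·3+2=8
a_5=1:  p_5=1·53+20=73,  q_5=1·8+3=11
a_6=1:  p_6=1·73+53=126,  q_6=1·11+8=19
a_7=1:  p_7=1·126+73=199,  q_7=1·19+11=30
fundamental: x₁=199, y₁=30  (since 39601 − 44·900 = 1)
(x_2, y_2) = (199·199 + 44·30·30, 199·30 + 30·199) = (79201, 11940)

199 30
79201 11940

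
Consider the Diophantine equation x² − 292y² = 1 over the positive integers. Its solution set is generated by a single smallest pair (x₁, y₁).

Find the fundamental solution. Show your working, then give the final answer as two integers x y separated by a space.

√292 = [17; 11,2,1,3,8,3,1,2,11,34, …], period ℓ=10 (even) → k=9
i=0: a=17 ⇒ p=17, q=1
i=1: a=11 ⇒ p=188, q=11
i=2: a=2 ⇒ p=393, q=23
i=3: a=1 ⇒ p=581, q=34
i=4: a=3 ⇒ p=2136, q=125
…
i=7: a=1 ⇒ p=72812, q=4261
i=8: a=2 ⇒ p=200767, q=11749
i=9: a=11 ⇒ p=2281249, q=133500
(x₁, y₁) = (2281249, 133500);  2281249² − 292·133500² = 1 ✓

2281249 133500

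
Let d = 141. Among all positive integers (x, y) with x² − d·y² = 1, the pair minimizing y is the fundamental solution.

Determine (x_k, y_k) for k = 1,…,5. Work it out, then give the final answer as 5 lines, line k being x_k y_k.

d=141: √d = [11; 1,6,1,22] (ℓ=4, even), read p_3/q_3
i=0: a=11 ⇒ p=11, q=1
i=1: a=1 ⇒ p=12, q=1
i=2: a=6 ⇒ p=83, q=7
i=3: a=1 ⇒ p=95, q=8
(x₁, y₁) = (95, 8);  95² − 141·8² = 1 ✓
k=2:  x_2 = 95·95+141·8·8 = 18049,  y_2 = 95·8+8·95 = 1520
k=3:  x_3 = 95·18049+141·8·1520 = 3429215,  y_3 = 95·1520+8·18049 = 288792
k=4:  x_4 = 95·3429215+141·8·288792 = 651532801,  y_4 = 95·288792+8·3429215 = 54868960
k=5:  x_5 = 95·651532801+141·8·54868960 = 123787802975,  y_5 = 95·54868960+8·651532801 = 10424813608

95 8
18049 1520
3429215 288792
651532801 54868960
123787802975 10424813608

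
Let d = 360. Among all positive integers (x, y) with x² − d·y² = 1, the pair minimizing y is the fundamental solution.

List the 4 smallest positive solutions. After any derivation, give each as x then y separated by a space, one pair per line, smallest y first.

d=360: √d = [18; 1,36] (ℓ=2, even), read p_1/q_1
step 0: (18, 1)  from 18·(1,0) + (0,1)
step 1: (19, 1)  from 1·(18,1) + (1,0)
→ (19, 1).  Check: 19²=361, 360·1²=360, difference 1.
n=2: (19,1)∘(19,1) = (19·19+360·1·1, 19·1+1·19) = (721,38)
n=3: (721,38)∘(19,1) = (19·721+360·1·38, 19·38+1·721) = (27379,1443)
n=4: (27379,1443)∘(19,1) = (19·27379+360·1·1443, 19·1443+1·27379) = (1039681,54796)

19 1
721 38
27379 1443
1039681 54796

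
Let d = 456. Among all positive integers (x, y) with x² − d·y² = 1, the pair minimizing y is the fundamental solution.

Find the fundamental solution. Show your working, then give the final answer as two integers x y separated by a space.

d=456: √d = [21; 2,1,4,1,2,42] (ℓ=6, even), read p_5/q_5
i=0: a=21 ⇒ p=21, q=1
i=1: a=2 ⇒ p=43, q=2
i=2: a=1 ⇒ p=64, q=3
i=3: a=4 ⇒ p=299, q=14
i=4: a=1 ⇒ p=363, q=17
i=5: a=2 ⇒ p=1025, q=48
(x₁, y₁) = (1025, 48);  1025² − 456·48² = 1 ✓

1025 48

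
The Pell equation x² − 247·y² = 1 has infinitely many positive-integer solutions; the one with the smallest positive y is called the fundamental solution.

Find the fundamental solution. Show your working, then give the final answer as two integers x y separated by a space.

d=247: √d = [15; 1,2,1,1,9,1,9,1,1,2,1,30] (ℓ=12, even), read p_11/q_11
step 0: (15, 1)  from 15·(1,0) + (0,1)
…
step 2: (47, 3)  from 2·(16,1) + (15,1)
step 3: (63, 4)  from 1·(47,3) + (16,1)
step 4: (110, 7)  from 1·(63,4) + (47,3)
step 5: (1053, 67)  from 9·(110,7) + (63,4)
step 6: (1163, 74)  from 1·(1053,67) + (110,7)
step 7: (11520, 733)  from 9·(1163,74) + (1053,67)
step 8: (12683, 807)  from 1·(11520,733) + (1163,74)
step 9: (24203, 1540)  from 1·(12683,807) + (11520,733)
step 10: (61089, 3887)  from 2·(24203,1540) + (12683,807)
step 11: (85292, 5427)  from 1·(61089,3887) + (24203,1540)
→ (85292, 5427).  Check: 85292²=7274725264, 247·5427²=7274725263, difference 1.

85292 5427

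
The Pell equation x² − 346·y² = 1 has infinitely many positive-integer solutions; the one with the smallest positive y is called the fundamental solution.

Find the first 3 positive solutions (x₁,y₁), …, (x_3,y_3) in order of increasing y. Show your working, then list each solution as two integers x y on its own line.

17299 930
598510801 32176140
20707276675699 1113230090790

d=346: √d = [18; 1,1,1,1,36] (ℓ=5, odd), read p_9/q_9
i=0: a=18 ⇒ p=18, q=1
…
i=2: a=1 ⇒ p=37, q=2
…
i=5: a=36 ⇒ p=3404, q=183
…
i=7: a=1 ⇒ p=6901, q=371
i=8: a=1 ⇒ p=10398, q=559
i=9: a=1 ⇒ p=17299, q=930
(x₁, y₁) = (17299, 930);  17299² − 346·930² = 1 ✓
(x_2, y_2) = (17299·17299 + 346·930·930, 17299·930 + 930·17299) = (598510801, 32176140)
(x_3, y_3) = (17299·598510801 + 346·930·32176140, 17299·32176140 + 930·598510801) = (20707276675699, 1113230090790)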